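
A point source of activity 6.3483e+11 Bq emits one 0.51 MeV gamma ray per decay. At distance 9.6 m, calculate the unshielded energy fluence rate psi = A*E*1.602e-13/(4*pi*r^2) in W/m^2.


psi = A * E * 1.602e-13 / (4*pi*r^2)
psi = 6.3483e+11 * 0.51 * 1.602e-13 / (4*pi*9.6^2)
psi = 4.4786e-05 W/m^2

4.4786e-05


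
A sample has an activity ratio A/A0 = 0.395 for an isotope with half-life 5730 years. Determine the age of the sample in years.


lambda = ln(2) / t_half = ln(2) / 5730 = 1.209681e-04 /yr
t = -ln(A/A0) / lambda
t = -ln(0.395) / 1.209681e-04
t = 7678.6 yr

7678.6


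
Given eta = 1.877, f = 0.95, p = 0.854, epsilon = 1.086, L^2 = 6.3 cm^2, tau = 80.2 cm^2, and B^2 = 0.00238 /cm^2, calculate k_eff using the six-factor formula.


k_inf = eta*f*p*eps = 1.877*0.95*0.854*1.086 = 1.653772
P_TNL = 1/(1 + L^2*B^2) = 1/(1 + 6.3*0.00238) = 0.9852275
P_FNL = exp(-B^2*tau) = exp(-0.00238*80.2) = 0.8262350
k_eff = k_inf * P_TNL * P_FNL = 1.653772 * 0.9852275 * 0.8262350
k_eff = 1.3462

1.3462


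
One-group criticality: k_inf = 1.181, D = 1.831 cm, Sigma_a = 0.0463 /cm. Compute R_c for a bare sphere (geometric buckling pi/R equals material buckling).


L^2 = D / Sigma_a = 1.831 / 0.0463 = 39.54644 cm^2
B_m^2 = (k_inf - 1) / L^2 = (1.181 - 1) / 39.54644 = 0.004576897 /cm^2
For a bare sphere: B_g = pi/R, so R_c = pi / sqrt(B_m^2)
R_c = pi / sqrt(0.004576897) = 46.437 cm

46.437


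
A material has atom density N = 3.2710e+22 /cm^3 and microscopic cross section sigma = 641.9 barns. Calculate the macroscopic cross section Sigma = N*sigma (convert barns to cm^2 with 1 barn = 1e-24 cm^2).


Sigma = N * sigma_barns * 1e-24
Sigma = 3.2710e+22 * 641.9 * 1e-24
Sigma = 20.997 /cm

20.997


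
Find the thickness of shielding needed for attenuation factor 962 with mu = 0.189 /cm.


x = ln(factor) / mu
x = ln(962) / 0.189
x = 36.344 cm

36.344


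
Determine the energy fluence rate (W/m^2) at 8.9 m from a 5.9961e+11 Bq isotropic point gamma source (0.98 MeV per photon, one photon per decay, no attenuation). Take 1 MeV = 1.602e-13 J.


psi = A * E * 1.602e-13 / (4*pi*r^2)
psi = 5.9961e+11 * 0.98 * 1.602e-13 / (4*pi*8.9^2)
psi = 9.4573e-05 W/m^2

9.4573e-05


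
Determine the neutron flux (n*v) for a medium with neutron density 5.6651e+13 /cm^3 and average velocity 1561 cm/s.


phi = n * v
phi = 5.6651e+13 * 1561
phi = 8.8432e+16 /cm^2/s

8.8432e+16


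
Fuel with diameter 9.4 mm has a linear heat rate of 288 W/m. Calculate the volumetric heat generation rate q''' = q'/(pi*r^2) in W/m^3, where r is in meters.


r = D / 2 / 1000 = 9.4 / 2 / 1000 = 0.0047 m
q''' = q' / (pi * r^2)
q''' = 288 / (pi * 0.0047^2)
q''' = 4.1500e+06 W/m^3

4.1500e+06


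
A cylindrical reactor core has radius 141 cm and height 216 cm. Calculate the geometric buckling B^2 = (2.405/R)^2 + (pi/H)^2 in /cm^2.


B^2 = (2.405/R)^2 + (pi/H)^2
B^2 = (2.405/141)^2 + (pi/216)^2
B^2 = 5.0247e-04 /cm^2

5.0247e-04


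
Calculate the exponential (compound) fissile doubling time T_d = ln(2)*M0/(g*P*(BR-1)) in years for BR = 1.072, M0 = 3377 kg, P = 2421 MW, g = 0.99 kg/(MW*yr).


Breeding gain G = BR - 1 = 1.072 - 1 = 0.072
Fissile production rate = g * P * G = 0.99 * 2421 * 0.072 = 172.56888 kg/yr
T_d = ln(2) * M0 / (g * P * G)
T_d = ln(2) * 3377 / 172.56888 = 13.564 yr

13.564


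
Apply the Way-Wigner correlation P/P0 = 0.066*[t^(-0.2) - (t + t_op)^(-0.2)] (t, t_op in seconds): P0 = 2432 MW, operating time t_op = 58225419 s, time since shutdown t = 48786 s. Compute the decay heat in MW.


P/P0 = 0.066 * [t^(-0.2) - (t + t_op)^(-0.2)]
P/P0 = 0.066 * [48786^(-0.2) - (48786 + 58225419)^(-0.2)]
P/P0 = 0.066 * [0.1154359 - 0.02798367] = 0.005771847
P = 2432 * 0.005771847 = 14.037 MW

14.037


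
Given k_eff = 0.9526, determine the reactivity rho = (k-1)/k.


rho = (k_eff - 1) / k_eff
rho = (0.9526 - 1) / 0.9526
rho = -0.049759

-0.049759


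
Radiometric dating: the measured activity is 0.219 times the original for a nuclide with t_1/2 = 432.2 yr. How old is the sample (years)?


lambda = ln(2) / t_half = ln(2) / 432.2 = 0.001603765 /yr
t = -ln(A/A0) / lambda
t = -ln(0.219) / 0.001603765
t = 946.95 yr

946.95


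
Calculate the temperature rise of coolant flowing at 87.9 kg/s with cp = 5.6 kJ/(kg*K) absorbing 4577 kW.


dT = Q / (m_dot * cp)
dT = 4577 / (87.9 * 5.6)
dT = 9.2983 C

9.2983


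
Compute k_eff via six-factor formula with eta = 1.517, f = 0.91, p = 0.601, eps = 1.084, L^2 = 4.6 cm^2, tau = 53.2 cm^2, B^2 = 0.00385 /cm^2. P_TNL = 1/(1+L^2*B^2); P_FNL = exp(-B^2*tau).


k_inf = eta*f*p*eps = 1.517*0.91*0.601*1.084 = 0.8993541
P_TNL = 1/(1 + L^2*B^2) = 1/(1 + 4.6*0.00385) = 0.9825982
P_FNL = exp(-B^2*tau) = exp(-0.00385*53.2) = 0.8147940
k_eff = k_inf * P_TNL * P_FNL = 0.8993541 * 0.9825982 * 0.8147940
k_eff = 0.72004

0.72004


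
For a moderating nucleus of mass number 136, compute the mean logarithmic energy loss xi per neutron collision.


xi = 1 + (A-1)^2/(2A) * ln((A-1)/(A+1))
xi = 1 + (136-1)^2/(2*136) * ln((136-1)/(136 +1))
xi = 0.014634

0.014634


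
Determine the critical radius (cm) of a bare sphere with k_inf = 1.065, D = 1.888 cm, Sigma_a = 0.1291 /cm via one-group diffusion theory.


L^2 = D / Sigma_a = 1.888 / 0.1291 = 14.62432 cm^2
B_m^2 = (k_inf - 1) / L^2 = (1.065 - 1) / 14.62432 = 0.004444651 /cm^2
For a bare sphere: B_g = pi/R, so R_c = pi / sqrt(B_m^2)
R_c = pi / sqrt(0.004444651) = 47.123 cm

47.123


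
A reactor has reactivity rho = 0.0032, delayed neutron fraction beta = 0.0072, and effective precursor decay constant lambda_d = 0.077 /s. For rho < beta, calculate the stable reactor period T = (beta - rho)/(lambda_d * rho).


T = (beta - rho) / (lambda_d * rho)
T = (0.0072 - 0.0032) / (0.077 * 0.0032)
T = 16.234 s

16.234


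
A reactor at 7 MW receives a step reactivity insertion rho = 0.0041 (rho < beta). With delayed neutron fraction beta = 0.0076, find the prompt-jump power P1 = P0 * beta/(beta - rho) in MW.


P1/P0 = beta / (beta - rho)
P1/P0 = 0.0076 / (0.0076 - 0.0041) = 2.171429
P1 = 7 * 2.171429 = 15.200 MW

15.200


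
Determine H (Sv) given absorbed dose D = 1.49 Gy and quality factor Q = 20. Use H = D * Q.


H = D * Q
H = 1.49 * 20
H = 29.800 Sv

29.800


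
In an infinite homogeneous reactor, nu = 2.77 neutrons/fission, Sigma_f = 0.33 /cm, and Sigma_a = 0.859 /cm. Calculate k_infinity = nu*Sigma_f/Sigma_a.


k_inf = nu * Sigma_f / Sigma_a
k_inf = 2.77 * 0.33 / 0.859
k_inf = 1.0641

1.0641


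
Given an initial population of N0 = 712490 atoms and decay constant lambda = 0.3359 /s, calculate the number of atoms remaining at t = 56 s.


N = N0 * exp(-lambda * t)
N = 712490 * exp(-0.3359 * 56)
N = 0.0048253

0.0048253


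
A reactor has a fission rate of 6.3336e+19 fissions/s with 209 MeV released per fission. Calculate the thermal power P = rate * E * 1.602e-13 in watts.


P = fission_rate * E_MeV * 1.602e-13
P = 6.3336e+19 * 209 * 1.602e-13
P = 2.1206e+09 W

2.1206e+09


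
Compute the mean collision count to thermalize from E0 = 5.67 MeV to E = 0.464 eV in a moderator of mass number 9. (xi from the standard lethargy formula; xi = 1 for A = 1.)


xi = 1 + (A-1)^2/(2A)*ln((A-1)/(A+1)) = 0.2066007 (for A = 9)
n = ln(E0/E) / xi
n = ln(5.67e6 / 0.464) / 0.2066007
n = ln(1.221983e+07) / 0.2066007 = 78.986

78.986


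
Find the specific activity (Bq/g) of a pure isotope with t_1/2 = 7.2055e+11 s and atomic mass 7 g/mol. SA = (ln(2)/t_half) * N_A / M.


lambda = ln(2) / t_half = ln(2) / 7.2055e+11 = 9.619696e-13 /s
SA = lambda * N_A / M
SA = 9.619696e-13 * 6.022e23 / 7
SA = 8.2757e+10 Bq/g

8.2757e+10


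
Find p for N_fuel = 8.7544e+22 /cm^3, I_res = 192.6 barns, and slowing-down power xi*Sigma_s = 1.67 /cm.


p = exp(-N * I * 1e-24 / (xi*Sigma_s))
p = exp(-8.7544e+22 * 192.6 * 1e-24 / 1.67)
p = 4.1228e-05

4.1228e-05


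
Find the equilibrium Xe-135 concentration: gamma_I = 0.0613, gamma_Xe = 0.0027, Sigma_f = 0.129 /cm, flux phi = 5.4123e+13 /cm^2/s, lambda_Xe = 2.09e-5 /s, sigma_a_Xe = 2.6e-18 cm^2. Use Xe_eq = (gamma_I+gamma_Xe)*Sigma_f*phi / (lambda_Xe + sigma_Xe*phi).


Xe_eq = (gamma_I + gamma_Xe) * Sigma_f * phi / (lambda_Xe + sigma_Xe * phi)
Numerator = (0.0613 + 0.0027) * 0.129 * 5.4123e+13 = 4.468395e+11
Denominator = 2.09e-5 + 2.6e-18 * 5.4123e+13 = 1.616198e-04
Xe_eq = 4.468395e+11 / 1.616198e-04 = 2.7648e+15 /cm^3

2.7648e+15


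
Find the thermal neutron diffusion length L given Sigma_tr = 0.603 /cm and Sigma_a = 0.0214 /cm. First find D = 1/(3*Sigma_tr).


D = 1 / (3 * Sigma_tr) = 1 / (3 * 0.603) = 0.5527916 cm
L = sqrt(D / Sigma_a)
L = sqrt(0.5527916 / 0.0214)
L = 5.0825 cm

5.0825


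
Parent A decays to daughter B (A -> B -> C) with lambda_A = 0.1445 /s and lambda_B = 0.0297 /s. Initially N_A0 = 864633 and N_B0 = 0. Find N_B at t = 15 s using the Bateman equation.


N_B(t) = lambda_A * N_A0 / (lambda_B - lambda_A) * [exp(-lambda_A*t) - exp(-lambda_B*t)]
exp(-0.1445*15) = 0.1144634; exp(-0.0297*15) = 0.6405039
N_B = 0.1445 * 864633 / (0.0297 - 0.1445) * (0.1144634 - 0.6405039)
N_B = 572502

572502


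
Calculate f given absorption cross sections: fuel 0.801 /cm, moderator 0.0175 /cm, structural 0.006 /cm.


f = Sigma_a_fuel / (Sigma_a_fuel + Sigma_a_mod + Sigma_a_other)
f = 0.801 / (0.801 + 0.0175 + 0.006)
f = 0.97150

0.97150


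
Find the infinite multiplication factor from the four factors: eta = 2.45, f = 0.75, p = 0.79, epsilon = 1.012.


k_inf = eta * f * p * epsilon
k_inf = 2.45 * 0.75 * 0.79 * 1.012
k_inf = 1.4690

1.4690


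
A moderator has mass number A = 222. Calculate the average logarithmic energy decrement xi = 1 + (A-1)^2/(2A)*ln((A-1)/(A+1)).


xi = 1 + (A-1)^2/(2A) * ln((A-1)/(A+1))
xi = 1 + (222-1)^2/(2*222) * ln((222-1)/(222 +1))
xi = 0.0089820

0.0089820


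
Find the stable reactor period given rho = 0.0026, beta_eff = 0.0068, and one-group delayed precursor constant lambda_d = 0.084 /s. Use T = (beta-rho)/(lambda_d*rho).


T = (beta - rho) / (lambda_d * rho)
T = (0.0068 - 0.0026) / (0.084 * 0.0026)
T = 19.231 s

19.231


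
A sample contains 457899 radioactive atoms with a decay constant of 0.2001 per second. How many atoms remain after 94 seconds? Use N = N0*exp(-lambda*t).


N = N0 * exp(-lambda * t)
N = 457899 * exp(-0.2001 * 94)
N = 0.0031042

0.0031042


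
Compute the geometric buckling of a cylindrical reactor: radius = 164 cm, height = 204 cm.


B^2 = (2.405/R)^2 + (pi/H)^2
B^2 = (2.405/164)^2 + (pi/204)^2
B^2 = 4.5221e-04 /cm^2

4.5221e-04


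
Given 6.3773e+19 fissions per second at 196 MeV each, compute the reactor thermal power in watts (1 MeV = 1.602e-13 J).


P = fission_rate * E_MeV * 1.602e-13
P = 6.3773e+19 * 196 * 1.602e-13
P = 2.0024e+09 W

2.0024e+09


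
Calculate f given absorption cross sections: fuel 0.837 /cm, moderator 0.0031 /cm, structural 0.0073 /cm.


f = Sigma_a_fuel / (Sigma_a_fuel + Sigma_a_mod + Sigma_a_other)
f = 0.837 / (0.837 + 0.0031 + 0.0073)
f = 0.98773

0.98773


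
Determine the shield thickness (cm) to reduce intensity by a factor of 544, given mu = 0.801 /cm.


x = ln(factor) / mu
x = ln(544) / 0.801
x = 7.8639 cm

7.8639


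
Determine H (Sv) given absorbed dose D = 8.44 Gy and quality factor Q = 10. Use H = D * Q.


H = D * Q
H = 8.44 * 10
H = 84.400 Sv

84.400


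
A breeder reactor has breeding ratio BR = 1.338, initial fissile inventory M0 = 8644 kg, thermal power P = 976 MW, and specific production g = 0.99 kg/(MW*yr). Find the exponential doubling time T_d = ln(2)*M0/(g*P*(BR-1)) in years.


Breeding gain G = BR - 1 = 1.338 - 1 = 0.338
Fissile production rate = g * P * G = 0.99 * 976 * 0.338 = 326.58912 kg/yr
T_d = ln(2) * M0 / (g * P * G)
T_d = ln(2) * 8644 / 326.58912 = 18.346 yr

18.346


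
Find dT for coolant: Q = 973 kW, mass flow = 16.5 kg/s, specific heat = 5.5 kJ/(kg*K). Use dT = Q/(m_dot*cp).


dT = Q / (m_dot * cp)
dT = 973 / (16.5 * 5.5)
dT = 10.722 C

10.722


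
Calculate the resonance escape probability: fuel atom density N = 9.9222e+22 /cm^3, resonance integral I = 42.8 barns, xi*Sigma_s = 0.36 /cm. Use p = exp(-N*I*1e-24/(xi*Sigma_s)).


p = exp(-N * I * 1e-24 / (xi*Sigma_s))
p = exp(-9.9222e+22 * 42.8 * 1e-24 / 0.36)
p = 7.5317e-06

7.5317e-06


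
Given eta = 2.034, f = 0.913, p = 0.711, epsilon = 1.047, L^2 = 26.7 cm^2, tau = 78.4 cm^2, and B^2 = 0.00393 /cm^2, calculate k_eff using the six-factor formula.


k_inf = eta*f*p*eps = 2.034*0.913*0.711*1.047 = 1.382414
P_TNL = 1/(1 + L^2*B^2) = 1/(1 + 26.7*0.00393) = 0.9050339
P_FNL = exp(-B^2*tau) = exp(-0.00393*78.4) = 0.7348330
k_eff = k_inf * P_TNL * P_FNL = 1.382414 * 0.9050339 * 0.7348330
k_eff = 0.91937

0.91937


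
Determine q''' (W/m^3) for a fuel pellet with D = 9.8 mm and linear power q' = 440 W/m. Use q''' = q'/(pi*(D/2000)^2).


r = D / 2 / 1000 = 9.8 / 2 / 1000 = 0.0049 m
q''' = q' / (pi * r^2)
q''' = 440 / (pi * 0.0049^2)
q''' = 5.8333e+06 W/m^3

5.8333e+06


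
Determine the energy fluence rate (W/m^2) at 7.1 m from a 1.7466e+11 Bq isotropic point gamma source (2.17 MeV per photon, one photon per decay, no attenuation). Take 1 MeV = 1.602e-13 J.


psi = A * E * 1.602e-13 / (4*pi*r^2)
psi = 1.7466e+11 * 2.17 * 1.602e-13 / (4*pi*7.1^2)
psi = 9.5849e-05 W/m^2

9.5849e-05


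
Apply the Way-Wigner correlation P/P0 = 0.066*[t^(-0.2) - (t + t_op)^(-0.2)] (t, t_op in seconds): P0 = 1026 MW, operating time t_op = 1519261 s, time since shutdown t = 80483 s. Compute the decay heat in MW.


P/P0 = 0.066 * [t^(-0.2) - (t + t_op)^(-0.2)]
P/P0 = 0.066 * [80483^(-0.2) - (80483 + 1519261)^(-0.2)]
P/P0 = 0.066 * [0.1044381 - 0.05743676] = 0.003102088
P = 1026 * 0.003102088 = 3.1827 MW

3.1827


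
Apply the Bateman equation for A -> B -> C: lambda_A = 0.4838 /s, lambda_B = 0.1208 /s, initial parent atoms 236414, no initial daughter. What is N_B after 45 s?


N_B(t) = lambda_A * N_A0 / (lambda_B - lambda_A) * [exp(-lambda_A*t) - exp(-lambda_B*t)]
exp(-0.4838*45) = 3.507315e-10; exp(-0.1208*45) = 0.004356876
N_B = 0.4838 * 236414 / (0.1208 - 0.4838) * (3.507315e-10 - 0.004356876)
N_B = 1372.8

1372.8


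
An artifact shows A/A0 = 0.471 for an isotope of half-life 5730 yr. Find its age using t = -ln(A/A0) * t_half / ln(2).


lambda = ln(2) / t_half = ln(2) / 5730 = 1.209681e-04 /yr
t = -ln(A/A0) / lambda
t = -ln(0.471) / 1.209681e-04
t = 6223.9 yr

6223.9


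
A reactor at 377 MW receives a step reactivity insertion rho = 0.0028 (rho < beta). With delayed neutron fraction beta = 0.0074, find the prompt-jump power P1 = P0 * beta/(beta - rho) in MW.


P1/P0 = beta / (beta - rho)
P1/P0 = 0.0074 / (0.0074 - 0.0028) = 1.608696
P1 = 377 * 1.608696 = 606.48 MW

606.48


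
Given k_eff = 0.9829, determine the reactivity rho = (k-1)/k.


rho = (k_eff - 1) / k_eff
rho = (0.9829 - 1) / 0.9829
rho = -0.017397

-0.017397


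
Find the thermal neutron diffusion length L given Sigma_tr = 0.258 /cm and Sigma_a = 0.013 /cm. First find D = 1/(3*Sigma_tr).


D = 1 / (3 * Sigma_tr) = 1 / (3 * 0.258) = 1.291990 cm
L = sqrt(D / Sigma_a)
L = sqrt(1.291990 / 0.013)
L = 9.9691 cm

9.9691


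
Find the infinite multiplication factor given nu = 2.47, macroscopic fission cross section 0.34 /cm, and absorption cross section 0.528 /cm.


k_inf = nu * Sigma_f / Sigma_a
k_inf = 2.47 * 0.34 / 0.528
k_inf = 1.5905

1.5905


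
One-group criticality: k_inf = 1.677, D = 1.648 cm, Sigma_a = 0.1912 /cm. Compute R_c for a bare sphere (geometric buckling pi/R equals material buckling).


L^2 = D / Sigma_a = 1.648 / 0.1912 = 8.619247 cm^2
B_m^2 = (k_inf - 1) / L^2 = (1.677 - 1) / 8.619247 = 0.07854514 /cm^2
For a bare sphere: B_g = pi/R, so R_c = pi / sqrt(B_m^2)
R_c = pi / sqrt(0.07854514) = 11.210 cm

11.210


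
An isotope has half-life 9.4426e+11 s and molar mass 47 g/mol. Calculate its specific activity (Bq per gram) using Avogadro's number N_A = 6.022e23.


lambda = ln(2) / t_half = ln(2) / 9.4426e+11 = 7.340639e-13 /s
SA = lambda * N_A / M
SA = 7.340639e-13 * 6.022e23 / 47
SA = 9.4054e+09 Bq/g

9.4054e+09


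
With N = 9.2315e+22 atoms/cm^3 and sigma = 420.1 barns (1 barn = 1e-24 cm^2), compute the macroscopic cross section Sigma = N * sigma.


Sigma = N * sigma_barns * 1e-24
Sigma = 9.2315e+22 * 420.1 * 1e-24
Sigma = 38.782 /cm

38.782


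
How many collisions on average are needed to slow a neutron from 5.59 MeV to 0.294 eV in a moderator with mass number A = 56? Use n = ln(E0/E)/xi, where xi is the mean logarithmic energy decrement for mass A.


xi = 1 + (A-1)^2/(2A)*ln((A-1)/(A+1)) = 0.03529286 (for A = 56)
n = ln(E0/E) / xi
n = ln(5.59e6 / 0.294) / 0.03529286
n = ln(1.901361e+07) / 0.03529286 = 474.90

474.90


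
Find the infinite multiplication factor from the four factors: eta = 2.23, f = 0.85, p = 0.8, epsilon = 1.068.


k_inf = eta * f * p * epsilon
k_inf = 2.23 * 0.85 * 0.8 * 1.068
k_inf = 1.6195

1.6195


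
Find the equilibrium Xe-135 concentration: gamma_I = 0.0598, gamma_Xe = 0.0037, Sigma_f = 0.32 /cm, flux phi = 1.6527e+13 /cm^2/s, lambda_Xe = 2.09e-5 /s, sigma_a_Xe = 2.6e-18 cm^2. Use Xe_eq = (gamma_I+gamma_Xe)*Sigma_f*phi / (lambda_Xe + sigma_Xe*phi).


Xe_eq = (gamma_I + gamma_Xe) * Sigma_f * phi / (lambda_Xe + sigma_Xe * phi)
Numerator = (0.0598 + 0.0037) * 0.32 * 1.6527e+13 = 3.358286e+11
Denominator = 2.09e-5 + 2.6e-18 * 1.6527e+13 = 6.387020e-05
Xe_eq = 3.358286e+11 / 6.387020e-05 = 5.2580e+15 /cm^3

5.2580e+15


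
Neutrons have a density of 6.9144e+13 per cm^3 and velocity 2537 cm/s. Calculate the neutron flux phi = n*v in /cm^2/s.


phi = n * v
phi = 6.9144e+13 * 2537
phi = 1.7542e+17 /cm^2/s

1.7542e+17


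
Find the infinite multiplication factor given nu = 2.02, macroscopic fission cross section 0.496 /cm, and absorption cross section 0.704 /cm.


k_inf = nu * Sigma_f / Sigma_a
k_inf = 2.02 * 0.496 / 0.704
k_inf = 1.4232

1.4232


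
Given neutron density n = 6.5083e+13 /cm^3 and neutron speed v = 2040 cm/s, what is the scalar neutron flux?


phi = n * v
phi = 6.5083e+13 * 2040
phi = 1.3277e+17 /cm^2/s

1.3277e+17


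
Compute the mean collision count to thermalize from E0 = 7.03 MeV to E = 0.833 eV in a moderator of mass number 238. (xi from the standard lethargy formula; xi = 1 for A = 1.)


xi = 1 + (A-1)^2/(2A)*ln((A-1)/(A+1)) = 0.008379872 (for A = 238)
n = ln(E0/E) / xi
n = ln(7.03e6 / 0.833) / 0.008379872
n = ln(8.439376e+06) / 0.008379872 = 1903.2

1903.2


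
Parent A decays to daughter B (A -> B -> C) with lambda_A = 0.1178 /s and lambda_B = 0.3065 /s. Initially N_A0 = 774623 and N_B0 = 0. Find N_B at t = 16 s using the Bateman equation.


N_B(t) = lambda_A * N_A0 / (lambda_B - lambda_A) * [exp(-lambda_A*t) - exp(-lambda_B*t)]
exp(-0.1178*16) = 0.1518594; exp(-0.3065*16) = 0.007416856
N_B = 0.1178 * 774623 / (0.3065 - 0.1178) * (0.1518594 - 0.007416856)
N_B = 69849

69849


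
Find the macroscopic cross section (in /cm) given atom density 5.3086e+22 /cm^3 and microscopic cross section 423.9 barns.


Sigma = N * sigma_barns * 1e-24
Sigma = 5.3086e+22 * 423.9 * 1e-24
Sigma = 22.503 /cm

22.503


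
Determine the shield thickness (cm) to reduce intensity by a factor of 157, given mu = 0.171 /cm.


x = ln(factor) / mu
x = ln(157) / 0.171
x = 29.569 cm

29.569


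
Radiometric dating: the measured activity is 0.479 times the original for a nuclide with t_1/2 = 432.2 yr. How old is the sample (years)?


lambda = ln(2) / t_half = ln(2) / 432.2 = 0.001603765 /yr
t = -ln(A/A0) / lambda
t = -ln(0.479) / 0.001603765
t = 458.95 yr

458.95


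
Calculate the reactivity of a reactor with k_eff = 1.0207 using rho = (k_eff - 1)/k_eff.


rho = (k_eff - 1) / k_eff
rho = (1.0207 - 1) / 1.0207
rho = 0.020280

0.020280


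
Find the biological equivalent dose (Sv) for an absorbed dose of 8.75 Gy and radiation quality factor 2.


H = D * Q
H = 8.75 * 2
H = 17.500 Sv

17.500


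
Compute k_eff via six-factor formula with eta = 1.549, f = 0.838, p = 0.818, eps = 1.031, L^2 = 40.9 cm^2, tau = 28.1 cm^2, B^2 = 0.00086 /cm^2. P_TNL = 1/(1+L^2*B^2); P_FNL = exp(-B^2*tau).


k_inf = eta*f*p*eps = 1.549*0.838*0.818*1.031 = 1.094731
P_TNL = 1/(1 + L^2*B^2) = 1/(1 + 40.9*0.00086) = 0.9660212
P_FNL = exp(-B^2*tau) = exp(-0.00086*28.1) = 0.9761237
k_eff = k_inf * P_TNL * P_FNL = 1.094731 * 0.9660212 * 0.9761237
k_eff = 1.0323

1.0323


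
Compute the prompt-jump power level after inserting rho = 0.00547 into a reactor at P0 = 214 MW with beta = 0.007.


P1/P0 = beta / (beta - rho)
P1/P0 = 0.007 / (0.007 - 0.00547) = 4.575163
P1 = 214 * 4.575163 = 979.08 MW

979.08


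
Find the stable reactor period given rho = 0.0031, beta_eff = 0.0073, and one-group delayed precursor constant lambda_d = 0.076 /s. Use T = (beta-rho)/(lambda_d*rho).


T = (beta - rho) / (lambda_d * rho)
T = (0.0073 - 0.0031) / (0.076 * 0.0031)
T = 17.827 s

17.827


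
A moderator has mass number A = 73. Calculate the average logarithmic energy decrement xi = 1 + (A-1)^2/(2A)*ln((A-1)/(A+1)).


xi = 1 + (A-1)^2/(2A) * ln((A-1)/(A+1))
xi = 1 + (73-1)^2/(2*73) * ln((73-1)/(73 +1))
xi = 0.027149

0.027149


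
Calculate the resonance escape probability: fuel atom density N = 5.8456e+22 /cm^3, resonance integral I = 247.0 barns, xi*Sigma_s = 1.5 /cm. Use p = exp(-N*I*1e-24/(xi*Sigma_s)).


p = exp(-N * I * 1e-24 / (xi*Sigma_s))
p = exp(-5.8456e+22 * 247.0 * 1e-24 / 1.5)
p = 6.6007e-05

6.6007e-05


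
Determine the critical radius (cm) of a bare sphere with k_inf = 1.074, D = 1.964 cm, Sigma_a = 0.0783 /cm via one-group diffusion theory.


L^2 = D / Sigma_a = 1.964 / 0.0783 = 25.08301 cm^2
B_m^2 = (k_inf - 1) / L^2 = (1.074 - 1) / 25.08301 = 0.002950204 /cm^2
For a bare sphere: B_g = pi/R, so R_c = pi / sqrt(B_m^2)
R_c = pi / sqrt(0.002950204) = 57.839 cm

57.839


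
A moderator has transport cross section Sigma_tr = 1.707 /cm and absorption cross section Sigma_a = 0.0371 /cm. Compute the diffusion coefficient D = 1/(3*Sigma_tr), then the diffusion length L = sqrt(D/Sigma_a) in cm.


D = 1 / (3 * Sigma_tr) = 1 / (3 * 1.707) = 0.1952744 cm
L = sqrt(D / Sigma_a)
L = sqrt(0.1952744 / 0.0371)
L = 2.2942 cm

2.2942


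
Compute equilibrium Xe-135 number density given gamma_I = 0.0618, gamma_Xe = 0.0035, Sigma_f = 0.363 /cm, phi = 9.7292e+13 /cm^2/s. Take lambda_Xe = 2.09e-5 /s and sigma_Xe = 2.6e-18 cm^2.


Xe_eq = (gamma_I + gamma_Xe) * Sigma_f * phi / (lambda_Xe + sigma_Xe * phi)
Numerator = (0.0618 + 0.0035) * 0.363 * 9.7292e+13 = 2.306200e+12
Denominator = 2.09e-5 + 2.6e-18 * 9.7292e+13 = 2.738592e-04
Xe_eq = 2.306200e+12 / 2.738592e-04 = 8.4211e+15 /cm^3

8.4211e+15


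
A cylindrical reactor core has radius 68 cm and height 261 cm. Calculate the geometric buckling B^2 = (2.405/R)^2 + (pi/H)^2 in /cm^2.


B^2 = (2.405/R)^2 + (pi/H)^2
B^2 = (2.405/68)^2 + (pi/261)^2
B^2 = 0.0013958 /cm^2

0.0013958


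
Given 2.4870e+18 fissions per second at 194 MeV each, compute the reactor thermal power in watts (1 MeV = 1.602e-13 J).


P = fission_rate * E_MeV * 1.602e-13
P = 2.4870e+18 * 194 * 1.602e-13
P = 7.7293e+07 W

7.7293e+07


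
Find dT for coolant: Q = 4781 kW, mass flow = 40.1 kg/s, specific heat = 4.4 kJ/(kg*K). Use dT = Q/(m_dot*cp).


dT = Q / (m_dot * cp)
dT = 4781 / (40.1 * 4.4)
dT = 27.097 C

27.097


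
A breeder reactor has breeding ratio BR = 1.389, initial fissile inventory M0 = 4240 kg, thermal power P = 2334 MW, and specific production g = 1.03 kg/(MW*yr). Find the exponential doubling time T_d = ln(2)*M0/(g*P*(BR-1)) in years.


Breeding gain G = BR - 1 = 1.389 - 1 = 0.389
Fissile production rate = g * P * G = 1.03 * 2334 * 0.389 = 935.16378 kg/yr
T_d = ln(2) * M0 / (g * P * G)
T_d = ln(2) * 4240 / 935.16378 = 3.1427 yr

3.1427


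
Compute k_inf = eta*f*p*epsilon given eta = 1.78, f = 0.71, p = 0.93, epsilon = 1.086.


k_inf = eta * f * p * epsilon
k_inf = 1.78 * 0.71 * 0.93 * 1.086
k_inf = 1.2764

1.2764


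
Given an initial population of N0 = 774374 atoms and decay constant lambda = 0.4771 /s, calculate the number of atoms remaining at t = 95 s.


N = N0 * exp(-lambda * t)
N = 774374 * exp(-0.4771 * 95)
N = 1.6024e-14

1.6024e-14


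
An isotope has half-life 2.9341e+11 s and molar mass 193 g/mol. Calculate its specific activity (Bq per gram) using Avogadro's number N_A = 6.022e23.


lambda = ln(2) / t_half = ln(2) / 2.9341e+11 = 2.362384e-12 /s
SA = lambda * N_A / M
SA = 2.362384e-12 * 6.022e23 / 193
SA = 7.3711e+09 Bq/g

7.3711e+09


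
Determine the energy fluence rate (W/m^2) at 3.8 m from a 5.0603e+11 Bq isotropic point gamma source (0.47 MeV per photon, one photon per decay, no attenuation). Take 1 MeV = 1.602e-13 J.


psi = A * E * 1.602e-13 / (4*pi*r^2)
psi = 5.0603e+11 * 0.47 * 1.602e-13 / (4*pi*3.8^2)
psi = 2.0997e-04 W/m^2

2.0997e-04


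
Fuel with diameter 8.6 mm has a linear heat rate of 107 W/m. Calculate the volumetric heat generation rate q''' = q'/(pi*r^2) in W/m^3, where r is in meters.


r = D / 2 / 1000 = 8.6 / 2 / 1000 = 0.0043 m
q''' = q' / (pi * r^2)
q''' = 107 / (pi * 0.0043^2)
q''' = 1.8420e+06 W/m^3

1.8420e+06


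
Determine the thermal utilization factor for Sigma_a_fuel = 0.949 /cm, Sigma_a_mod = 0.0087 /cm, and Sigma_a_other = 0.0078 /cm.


f = Sigma_a_fuel / (Sigma_a_fuel + Sigma_a_mod + Sigma_a_other)
f = 0.949 / (0.949 + 0.0087 + 0.0078)
f = 0.98291

0.98291


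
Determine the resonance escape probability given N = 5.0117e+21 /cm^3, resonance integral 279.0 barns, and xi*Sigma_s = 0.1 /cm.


p = exp(-N * I * 1e-24 / (xi*Sigma_s))
p = exp(-5.0117e+21 * 279.0 * 1e-24 / 0.1)
p = 8.4609e-07

8.4609e-07


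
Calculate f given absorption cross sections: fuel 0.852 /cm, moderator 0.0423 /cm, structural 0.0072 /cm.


f = Sigma_a_fuel / (Sigma_a_fuel + Sigma_a_mod + Sigma_a_other)
f = 0.852 / (0.852 + 0.0423 + 0.0072)
f = 0.94509

0.94509


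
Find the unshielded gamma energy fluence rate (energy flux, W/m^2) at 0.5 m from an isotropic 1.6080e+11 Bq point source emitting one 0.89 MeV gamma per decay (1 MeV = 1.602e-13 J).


psi = A * E * 1.602e-13 / (4*pi*r^2)
psi = 1.6080e+11 * 0.89 * 1.602e-13 / (4*pi*0.5^2)
psi = 0.0072977 W/m^2

0.0072977


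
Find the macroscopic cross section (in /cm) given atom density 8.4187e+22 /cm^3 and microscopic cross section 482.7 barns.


Sigma = N * sigma_barns * 1e-24
Sigma = 8.4187e+22 * 482.7 * 1e-24
Sigma = 40.637 /cm

40.637


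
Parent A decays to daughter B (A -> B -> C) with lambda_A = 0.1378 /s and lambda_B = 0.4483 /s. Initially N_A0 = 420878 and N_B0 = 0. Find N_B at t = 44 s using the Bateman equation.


N_B(t) = lambda_A * N_A0 / (lambda_B - lambda_A) * [exp(-lambda_A*t) - exp(-lambda_B*t)]
exp(-0.1378*44) = 0.002326943; exp(-0.4483*44) = 2.713029e-09
N_B = 0.1378 * 420878 / (0.4483 - 0.1378) * (0.002326943 - 2.713029e-09)
N_B = 434.64

434.64


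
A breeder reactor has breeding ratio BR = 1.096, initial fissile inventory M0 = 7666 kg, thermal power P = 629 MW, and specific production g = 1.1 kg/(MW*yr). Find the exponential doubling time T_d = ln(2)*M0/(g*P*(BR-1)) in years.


Breeding gain G = BR - 1 = 1.096 - 1 = 0.096
Fissile production rate = g * P * G = 1.1 * 629 * 0.096 = 66.4224 kg/yr
T_d = ln(2) * M0 / (g * P * G)
T_d = ln(2) * 7666 / 66.4224 = 79.998 yr

79.998


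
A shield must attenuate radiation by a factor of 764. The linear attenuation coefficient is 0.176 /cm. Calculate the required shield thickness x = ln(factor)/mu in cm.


x = ln(factor) / mu
x = ln(764) / 0.176
x = 37.719 cm

37.719


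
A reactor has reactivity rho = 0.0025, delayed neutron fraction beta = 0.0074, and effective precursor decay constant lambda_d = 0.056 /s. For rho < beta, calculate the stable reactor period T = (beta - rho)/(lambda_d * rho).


T = (beta - rho) / (lambda_d * rho)
T = (0.0074 - 0.0025) / (0.056 * 0.0025)
T = 35.000 s

35.000


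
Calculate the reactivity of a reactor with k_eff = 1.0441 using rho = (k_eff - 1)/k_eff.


rho = (k_eff - 1) / k_eff
rho = (1.0441 - 1) / 1.0441
rho = 0.042237

0.042237


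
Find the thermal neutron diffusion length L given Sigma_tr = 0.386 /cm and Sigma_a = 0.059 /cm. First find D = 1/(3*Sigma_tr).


D = 1 / (3 * Sigma_tr) = 1 / (3 * 0.386) = 0.8635579 cm
L = sqrt(D / Sigma_a)
L = sqrt(0.8635579 / 0.059)
L = 3.8258 cm

3.8258


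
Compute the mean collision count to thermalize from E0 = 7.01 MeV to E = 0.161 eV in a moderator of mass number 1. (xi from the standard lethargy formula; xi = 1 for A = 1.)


xi = 1 + (A-1)^2/(2A)*ln((A-1)/(A+1)) = 1 (for A = 1)
n = ln(E0/E) / xi
n = ln(7.01e6 / 0.161) / 1
n = ln(4.354037e+07) / 1 = 17.589

17.589


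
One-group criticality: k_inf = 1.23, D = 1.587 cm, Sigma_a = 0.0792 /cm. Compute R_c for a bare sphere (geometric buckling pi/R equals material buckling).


L^2 = D / Sigma_a = 1.587 / 0.0792 = 20.03788 cm^2
B_m^2 = (k_inf - 1) / L^2 = (1.23 - 1) / 20.03788 = 0.01147826 /cm^2
For a bare sphere: B_g = pi/R, so R_c = pi / sqrt(B_m^2)
R_c = pi / sqrt(0.01147826) = 29.323 cm

29.323


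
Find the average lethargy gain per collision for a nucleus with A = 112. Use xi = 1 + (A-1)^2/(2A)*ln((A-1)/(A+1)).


xi = 1 + (A-1)^2/(2A) * ln((A-1)/(A+1))
xi = 1 + (112-1)^2/(2*112) * ln((112-1)/(112 +1))
xi = 0.017751

0.017751


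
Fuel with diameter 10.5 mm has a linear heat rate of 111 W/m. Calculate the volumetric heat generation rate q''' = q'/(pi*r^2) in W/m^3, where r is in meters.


r = D / 2 / 1000 = 10.5 / 2 / 1000 = 0.00525 m
q''' = q' / (pi * r^2)
q''' = 111 / (pi * 0.00525^2)
q''' = 1.2819e+06 W/m^3

1.2819e+06


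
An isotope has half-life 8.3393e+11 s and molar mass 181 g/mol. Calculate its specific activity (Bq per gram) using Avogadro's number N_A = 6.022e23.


lambda = ln(2) / t_half = ln(2) / 8.3393e+11 = 8.311815e-13 /s
SA = lambda * N_A / M
SA = 8.311815e-13 * 6.022e23 / 181
SA = 2.7654e+09 Bq/g

2.7654e+09


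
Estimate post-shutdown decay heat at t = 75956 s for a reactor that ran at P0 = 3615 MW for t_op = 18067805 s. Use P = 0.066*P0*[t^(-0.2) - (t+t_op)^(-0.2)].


P/P0 = 0.066 * [t^(-0.2) - (t + t_op)^(-0.2)]
P/P0 = 0.066 * [75956^(-0.2) - (75956 + 18067805)^(-0.2)]
P/P0 = 0.066 * [0.1056544 - 0.03533902] = 0.004640815
P = 3615 * 0.004640815 = 16.777 MW

16.777


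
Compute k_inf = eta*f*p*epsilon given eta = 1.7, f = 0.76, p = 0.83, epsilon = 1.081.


k_inf = eta * f * p * epsilon
k_inf = 1.7 * 0.76 * 0.83 * 1.081
k_inf = 1.1592

1.1592


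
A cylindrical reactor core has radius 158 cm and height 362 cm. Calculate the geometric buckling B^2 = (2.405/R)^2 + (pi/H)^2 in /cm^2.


B^2 = (2.405/R)^2 + (pi/H)^2
B^2 = (2.405/158)^2 + (pi/362)^2
B^2 = 3.0701e-04 /cm^2

3.0701e-04


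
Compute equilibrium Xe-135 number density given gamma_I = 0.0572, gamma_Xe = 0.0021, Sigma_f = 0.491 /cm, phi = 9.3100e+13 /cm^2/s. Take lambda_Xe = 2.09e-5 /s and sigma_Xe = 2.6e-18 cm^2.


Xe_eq = (gamma_I + gamma_Xe) * Sigma_f * phi / (lambda_Xe + sigma_Xe * phi)
Numerator = (0.0572 + 0.0021) * 0.491 * 9.3100e+13 = 2.710728e+12
Denominator = 2.09e-5 + 2.6e-18 * 9.3100e+13 = 2.629600e-04
Xe_eq = 2.710728e+12 / 2.629600e-04 = 1.0309e+16 /cm^3

1.0309e+16


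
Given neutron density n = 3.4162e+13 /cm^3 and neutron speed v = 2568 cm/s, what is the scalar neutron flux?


phi = n * v
phi = 3.4162e+13 * 2568
phi = 8.7728e+16 /cm^2/s

8.7728e+16


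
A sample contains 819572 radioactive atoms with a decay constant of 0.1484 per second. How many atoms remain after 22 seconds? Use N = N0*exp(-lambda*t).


N = N0 * exp(-lambda * t)
N = 819572 * exp(-0.1484 * 22)
N = 31311

31311


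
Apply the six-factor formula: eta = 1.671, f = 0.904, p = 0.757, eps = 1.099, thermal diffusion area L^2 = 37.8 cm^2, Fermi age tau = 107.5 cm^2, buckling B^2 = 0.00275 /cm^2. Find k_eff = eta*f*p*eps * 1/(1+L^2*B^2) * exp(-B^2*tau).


k_inf = eta*f*p*eps = 1.671*0.904*0.757*1.099 = 1.256720
P_TNL = 1/(1 + L^2*B^2) = 1/(1 + 37.8*0.00275) = 0.9058381
P_FNL = exp(-B^2*tau) = exp(-0.00275*107.5) = 0.7440664
k_eff = k_inf * P_TNL * P_FNL = 1.256720 * 0.9058381 * 0.7440664
k_eff = 0.84703

0.84703


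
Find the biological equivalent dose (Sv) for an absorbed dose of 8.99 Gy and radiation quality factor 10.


H = D * Q
H = 8.99 * 10
H = 89.900 Sv

89.900


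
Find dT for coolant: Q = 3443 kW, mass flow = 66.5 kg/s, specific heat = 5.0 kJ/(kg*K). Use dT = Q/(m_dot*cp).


dT = Q / (m_dot * cp)
dT = 3443 / (66.5 * 5.0)
dT = 10.355 C

10.355


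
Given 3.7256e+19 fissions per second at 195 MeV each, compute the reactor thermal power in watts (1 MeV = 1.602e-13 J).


P = fission_rate * E_MeV * 1.602e-13
P = 3.7256e+19 * 195 * 1.602e-13
P = 1.1638e+09 W

1.1638e+09


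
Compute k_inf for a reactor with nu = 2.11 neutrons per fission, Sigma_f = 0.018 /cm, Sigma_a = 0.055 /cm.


k_inf = nu * Sigma_f / Sigma_a
k_inf = 2.11 * 0.018 / 0.055
k_inf = 0.69055

0.69055


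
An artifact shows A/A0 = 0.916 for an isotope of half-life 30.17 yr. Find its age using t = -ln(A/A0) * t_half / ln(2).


lambda = ln(2) / t_half = ln(2) / 30.17 = 0.02297472 /yr
t = -ln(A/A0) / lambda
t = -ln(0.916) / 0.02297472
t = 3.8189 yr

3.8189


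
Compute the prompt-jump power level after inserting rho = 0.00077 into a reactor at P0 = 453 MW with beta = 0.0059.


P1/P0 = beta / (beta - rho)
P1/P0 = 0.0059 / (0.0059 - 0.00077) = 1.150097
P1 = 453 * 1.150097 = 520.99 MW

520.99


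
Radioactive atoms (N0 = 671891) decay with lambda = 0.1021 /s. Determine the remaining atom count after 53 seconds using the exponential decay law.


N = N0 * exp(-lambda * t)
N = 671891 * exp(-0.1021 * 53)
N = 3000.6

3000.6


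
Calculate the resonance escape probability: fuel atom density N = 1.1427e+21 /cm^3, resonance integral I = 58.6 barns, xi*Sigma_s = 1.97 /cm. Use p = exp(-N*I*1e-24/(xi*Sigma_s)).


p = exp(-N * I * 1e-24 / (xi*Sigma_s))
p = exp(-1.1427e+21 * 58.6 * 1e-24 / 1.97)
p = 0.96658

0.96658


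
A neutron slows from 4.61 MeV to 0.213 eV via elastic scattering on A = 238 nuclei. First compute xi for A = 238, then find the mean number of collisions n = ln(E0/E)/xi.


xi = 1 + (A-1)^2/(2A)*ln((A-1)/(A+1)) = 0.008379872 (for A = 238)
n = ln(E0/E) / xi
n = ln(4.61e6 / 0.213) / 0.008379872
n = ln(2.164319e+07) / 0.008379872 = 2015.6

2015.6


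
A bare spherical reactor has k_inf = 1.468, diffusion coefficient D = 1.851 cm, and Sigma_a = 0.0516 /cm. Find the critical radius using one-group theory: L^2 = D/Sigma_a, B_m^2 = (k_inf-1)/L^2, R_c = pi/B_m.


L^2 = D / Sigma_a = 1.851 / 0.0516 = 35.87209 cm^2
B_m^2 = (k_inf - 1) / L^2 = (1.468 - 1) / 35.87209 = 0.01304635 /cm^2
For a bare sphere: B_g = pi/R, so R_c = pi / sqrt(B_m^2)
R_c = pi / sqrt(0.01304635) = 27.505 cm

27.505


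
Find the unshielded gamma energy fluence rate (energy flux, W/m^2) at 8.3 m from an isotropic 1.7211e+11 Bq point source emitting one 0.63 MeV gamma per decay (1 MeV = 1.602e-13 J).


psi = A * E * 1.602e-13 / (4*pi*r^2)
psi = 1.7211e+11 * 0.63 * 1.602e-13 / (4*pi*8.3^2)
psi = 2.0065e-05 W/m^2

2.0065e-05


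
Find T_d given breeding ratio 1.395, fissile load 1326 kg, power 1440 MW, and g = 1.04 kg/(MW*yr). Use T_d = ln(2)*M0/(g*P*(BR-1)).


Breeding gain G = BR - 1 = 1.395 - 1 = 0.395
Fissile production rate = g * P * G = 1.04 * 1440 * 0.395 = 591.552 kg/yr
T_d = ln(2) * M0 / (g * P * G)
T_d = ln(2) * 1326 / 591.552 = 1.5537 yr

1.5537


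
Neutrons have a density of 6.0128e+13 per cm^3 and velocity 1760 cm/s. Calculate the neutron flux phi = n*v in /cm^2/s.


phi = n * v
phi = 6.0128e+13 * 1760
phi = 1.0583e+17 /cm^2/s

1.0583e+17


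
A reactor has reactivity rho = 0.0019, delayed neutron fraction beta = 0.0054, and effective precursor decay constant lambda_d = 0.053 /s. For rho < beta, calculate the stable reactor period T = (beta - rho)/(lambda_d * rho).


T = (beta - rho) / (lambda_d * rho)
T = (0.0054 - 0.0019) / (0.053 * 0.0019)
T = 34.757 s

34.757


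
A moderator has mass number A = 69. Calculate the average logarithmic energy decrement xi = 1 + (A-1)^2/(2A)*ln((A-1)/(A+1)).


xi = 1 + (A-1)^2/(2A) * ln((A-1)/(A+1))
xi = 1 + (69-1)^2/(2*69) * ln((69-1)/(69 +1))
xi = 0.028707

0.028707


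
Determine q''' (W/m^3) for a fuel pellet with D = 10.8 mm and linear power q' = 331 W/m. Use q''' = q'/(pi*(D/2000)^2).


r = D / 2 / 1000 = 10.8 / 2 / 1000 = 0.0054 m
q''' = q' / (pi * r^2)
q''' = 331 / (pi * 0.0054^2)
q''' = 3.6132e+06 W/m^3

3.6132e+06


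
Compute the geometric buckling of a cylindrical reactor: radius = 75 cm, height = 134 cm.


B^2 = (2.405/R)^2 + (pi/H)^2
B^2 = (2.405/75)^2 + (pi/134)^2
B^2 = 0.0015779 /cm^2

0.0015779


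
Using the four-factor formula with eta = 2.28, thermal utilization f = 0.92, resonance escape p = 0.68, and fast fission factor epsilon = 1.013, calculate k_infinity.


k_inf = eta * f * p * epsilon
k_inf = 2.28 * 0.92 * 0.68 * 1.013
k_inf = 1.4449

1.4449


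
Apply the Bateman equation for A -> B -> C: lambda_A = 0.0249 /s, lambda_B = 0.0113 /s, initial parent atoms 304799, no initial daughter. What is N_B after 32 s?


N_B(t) = lambda_A * N_A0 / (lambda_B - lambda_A) * [exp(-lambda_A*t) - exp(-lambda_B*t)]
exp(-0.0249*32) = 0.4507691; exp(-0.0113*32) = 0.6965609
N_B = 0.0249 * 304799 / (0.0113 - 0.0249) * (0.4507691 - 0.6965609)
N_B = 137164

137164


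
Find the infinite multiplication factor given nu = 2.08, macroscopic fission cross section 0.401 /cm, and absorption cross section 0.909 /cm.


k_inf = nu * Sigma_f / Sigma_a
k_inf = 2.08 * 0.401 / 0.909
k_inf = 0.91758

0.91758


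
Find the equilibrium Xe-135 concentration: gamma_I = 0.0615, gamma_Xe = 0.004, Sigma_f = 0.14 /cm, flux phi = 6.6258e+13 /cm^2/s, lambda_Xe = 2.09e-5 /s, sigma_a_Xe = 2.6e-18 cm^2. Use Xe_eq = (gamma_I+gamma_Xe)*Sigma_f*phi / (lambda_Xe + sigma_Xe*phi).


Xe_eq = (gamma_I + gamma_Xe) * Sigma_f * phi / (lambda_Xe + sigma_Xe * phi)
Numerator = (0.0615 + 0.004) * 0.14 * 6.6258e+13 = 6.075859e+11
Denominator = 2.09e-5 + 2.6e-18 * 6.6258e+13 = 1.931708e-04
Xe_eq = 6.075859e+11 / 1.931708e-04 = 3.1453e+15 /cm^3

3.1453e+15


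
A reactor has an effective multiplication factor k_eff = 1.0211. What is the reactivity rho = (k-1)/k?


rho = (k_eff - 1) / k_eff
rho = (1.0211 - 1) / 1.0211
rho = 0.020664

0.020664


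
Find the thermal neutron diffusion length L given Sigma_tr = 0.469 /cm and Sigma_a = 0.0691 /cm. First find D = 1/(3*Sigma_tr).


D = 1 / (3 * Sigma_tr) = 1 / (3 * 0.469) = 0.7107321 cm
L = sqrt(D / Sigma_a)
L = sqrt(0.7107321 / 0.0691)
L = 3.2071 cm

3.2071


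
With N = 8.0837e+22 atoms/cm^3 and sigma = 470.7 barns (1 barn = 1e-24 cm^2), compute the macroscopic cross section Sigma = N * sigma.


Sigma = N * sigma_barns * 1e-24
Sigma = 8.0837e+22 * 470.7 * 1e-24
Sigma = 38.050 /cm

38.050


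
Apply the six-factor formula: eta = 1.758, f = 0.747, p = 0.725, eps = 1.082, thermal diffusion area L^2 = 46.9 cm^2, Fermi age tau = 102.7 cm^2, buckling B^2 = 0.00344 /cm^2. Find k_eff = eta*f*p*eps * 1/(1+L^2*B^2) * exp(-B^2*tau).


k_inf = eta*f*p*eps = 1.758*0.747*0.725*1.082 = 1.030160
P_TNL = 1/(1 + L^2*B^2) = 1/(1 + 46.9*0.00344) = 0.8610772
P_FNL = exp(-B^2*tau) = exp(-0.00344*102.7) = 0.7023749
k_eff = k_inf * P_TNL * P_FNL = 1.030160 * 0.8610772 * 0.7023749
k_eff = 0.62304

0.62304


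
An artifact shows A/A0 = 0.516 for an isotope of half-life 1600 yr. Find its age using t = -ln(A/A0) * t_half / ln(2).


lambda = ln(2) / t_half = ln(2) / 1600 = 4.332170e-04 /yr
t = -ln(A/A0) / lambda
t = -ln(0.516) / 4.332170e-04
t = 1527.3 yr

1527.3


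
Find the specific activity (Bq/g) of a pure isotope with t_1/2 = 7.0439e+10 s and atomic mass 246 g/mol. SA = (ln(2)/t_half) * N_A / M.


lambda = ln(2) / t_half = ln(2) / 7.0439e+10 = 9.840389e-12 /s
SA = lambda * N_A / M
SA = 9.840389e-12 * 6.022e23 / 246
SA = 2.4089e+10 Bq/g

2.4089e+10
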